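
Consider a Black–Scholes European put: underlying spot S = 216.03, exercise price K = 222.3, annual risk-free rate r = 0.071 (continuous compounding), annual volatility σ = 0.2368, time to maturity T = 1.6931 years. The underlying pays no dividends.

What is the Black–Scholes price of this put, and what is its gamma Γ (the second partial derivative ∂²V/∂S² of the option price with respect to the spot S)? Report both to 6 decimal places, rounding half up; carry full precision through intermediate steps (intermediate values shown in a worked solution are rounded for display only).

price = 16.938064
Γ = 0.005413

σ√T = 0.2368·√1.6931 = 0.308122
d₁ = (ln(S/K) + (r+σ²/2)T) / (σ√T) = (ln(216.03/222.3) + (0.071+0.2368²/2)·1.6931) / 0.308122 = (-0.028611 + 0.167680) / 0.308122 = 0.451344
d₂ = d₁ − σ√T = 0.451344 − 0.308122 = 0.143222
e^{−rT} = e^{−0.071·1.6931} = 0.886734
N(−d₁) = 0.325871,  N(−d₂) = 0.443057
Put price V = K·e^{−rT}·N(−d₂) − S·N(−d₁) = 87.335911 − 70.397847 = 16.938064
φ(d₁) = (1/√(2π))·e^{−d₁²/2} = 0.360309
Γ = φ(d₁) / (S·σ·√T) = 0.005413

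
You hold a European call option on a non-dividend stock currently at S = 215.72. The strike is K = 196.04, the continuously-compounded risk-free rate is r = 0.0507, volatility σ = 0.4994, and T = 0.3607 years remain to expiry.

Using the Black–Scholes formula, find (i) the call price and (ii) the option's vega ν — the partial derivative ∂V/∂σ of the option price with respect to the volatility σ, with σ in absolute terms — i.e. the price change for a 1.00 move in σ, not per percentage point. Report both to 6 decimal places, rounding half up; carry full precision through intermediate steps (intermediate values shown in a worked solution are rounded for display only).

price = 37.666938
ν = 44.916207

σ√T = 0.4994·√0.3607 = 0.299931
d₁ = (ln(S/K) + (r+σ²/2)T) / (σ√T) = (ln(215.72/196.04) + (0.0507+0.4994²/2)·0.3607) / 0.299931 = (0.095663 + 0.063267) / 0.299931 = 0.529886
d₂ = d₁ − σ√T = 0.529886 − 0.299931 = 0.229955
e^{−rT} = e^{−0.0507·0.3607} = 0.981879
N(d₁) = 0.701905,  N(d₂) = 0.590937
Call price V = S·N(d₁) − K·e^{−rT}·N(d₂) = 151.414858 − 113.747919 = 37.666938
φ(d₁) = (1/√(2π))·e^{−d₁²/2} = 0.346689
ν = S·φ(d₁)·√T = 44.916207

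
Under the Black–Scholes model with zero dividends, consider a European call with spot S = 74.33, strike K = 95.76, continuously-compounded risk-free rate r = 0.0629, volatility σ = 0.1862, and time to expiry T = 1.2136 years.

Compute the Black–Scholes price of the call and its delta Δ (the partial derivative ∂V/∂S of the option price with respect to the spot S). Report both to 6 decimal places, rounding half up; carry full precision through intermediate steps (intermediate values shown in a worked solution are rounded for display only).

σ√T = 0.1862·√1.2136 = 0.205124
d₁ = (ln(S/K) + (r+σ²/2)T) / (σ√T) = (ln(74.33/95.76) + (0.0629+0.1862²/2)·1.2136) / 0.205124 = (-0.253330 + 0.097373) / 0.205124 = -0.760304
d₂ = d₁ − σ√T = -0.760304 − 0.205124 = -0.965429
e^{−rT} = e^{−0.0629·1.2136} = 0.926505
N(d₁) = 0.223536,  N(d₂) = 0.167165
Call price V = S·N(d₁) − K·e^{−rT}·N(d₂) = 16.615463 − 14.831249 = 1.784214
Δ = N(d₁) = 0.223536

price = 1.784214
Δ = 0.223536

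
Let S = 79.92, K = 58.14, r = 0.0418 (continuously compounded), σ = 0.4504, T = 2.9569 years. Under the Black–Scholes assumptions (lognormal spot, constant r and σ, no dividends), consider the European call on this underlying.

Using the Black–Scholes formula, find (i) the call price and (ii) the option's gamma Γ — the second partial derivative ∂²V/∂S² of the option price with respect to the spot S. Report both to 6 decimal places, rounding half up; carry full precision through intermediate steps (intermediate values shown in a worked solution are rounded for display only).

σ√T = 0.4504·√2.9569 = 0.774492
d₁ = (ln(S/K) + (r+σ²/2)T) / (σ√T) = (ln(79.92/58.14) + (0.0418+0.4504²/2)·2.9569) / 0.774492 = (0.318172 + 0.423517) / 0.774492 = 0.957647
d₂ = d₁ − σ√T = 0.957647 − 0.774492 = 0.183155
e^{−rT} = e^{−0.0418·2.9569} = 0.883735
N(d₁) = 0.830880,  N(d₂) = 0.572662
Call price V = S·N(d₁) − K·e^{−rT}·N(d₂) = 66.403891 − 29.423555 = 36.980336
φ(d₁) = (1/√(2π))·e^{−d₁²/2} = 0.252213
Γ = φ(d₁) / (S·σ·√T) = 0.004075

price = 36.980336
Γ = 0.004075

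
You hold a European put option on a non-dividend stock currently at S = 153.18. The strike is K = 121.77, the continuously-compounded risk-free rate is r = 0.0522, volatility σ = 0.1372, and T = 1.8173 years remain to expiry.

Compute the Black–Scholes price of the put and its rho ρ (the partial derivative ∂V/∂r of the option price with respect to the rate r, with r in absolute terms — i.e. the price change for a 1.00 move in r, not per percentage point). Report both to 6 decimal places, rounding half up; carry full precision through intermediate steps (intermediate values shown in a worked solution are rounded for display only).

price = 0.384895
ρ = -9.729542

σ√T = 0.1372·√1.8173 = 0.184956
d₁ = (ln(S/K) + (r+σ²/2)T) / (σ√T) = (ln(153.18/121.77) + (0.0522+0.1372²/2)·1.8173) / 0.184956 = (0.229480 + 0.111967) / 0.184956 = 1.846103
d₂ = d₁ − σ√T = 1.846103 − 0.184956 = 1.661147
e^{−rT} = e^{−0.0522·1.8173} = 0.909497
N(−d₁) = 0.032439,  N(−d₂) = 0.048342
Put price V = K·e^{−rT}·N(−d₂) − S·N(−d₁) = 5.353845 − 4.968950 = 0.384895
ρ = −K·T·e^{−rT}·N(−d₂) = -9.729542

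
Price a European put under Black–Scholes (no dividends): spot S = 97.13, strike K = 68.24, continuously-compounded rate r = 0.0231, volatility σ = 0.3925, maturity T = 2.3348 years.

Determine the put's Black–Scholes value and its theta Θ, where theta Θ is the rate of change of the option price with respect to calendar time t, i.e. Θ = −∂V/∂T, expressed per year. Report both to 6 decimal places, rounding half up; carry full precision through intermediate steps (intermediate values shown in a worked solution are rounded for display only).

price = 6.866405
Θ = -2.557272

σ√T = 0.3925·√2.3348 = 0.599742
d₁ = (ln(S/K) + (r+σ²/2)T) / (σ√T) = (ln(97.13/68.24) + (0.0231+0.3925²/2)·2.3348) / 0.599742 = (0.353019 + 0.233779) / 0.599742 = 0.978418
d₂ = d₁ − σ√T = 0.978418 − 0.599742 = 0.378676
e^{−rT} = e^{−0.0231·2.3348} = 0.947495
N(−d₁) = 0.163934,  N(−d₂) = 0.352464
Put price V = K·e^{−rT}·N(−d₂) − S·N(−d₁) = 22.789292 − 15.922887 = 6.866405
φ(d₁) = (1/√(2π))·e^{−d₁²/2} = 0.247192
Θ = −S·φ(d₁)·σ/(2√T) + r·K·e^{−rT}·N(−d₂) = −3.083705 + 0.526433 = -2.557272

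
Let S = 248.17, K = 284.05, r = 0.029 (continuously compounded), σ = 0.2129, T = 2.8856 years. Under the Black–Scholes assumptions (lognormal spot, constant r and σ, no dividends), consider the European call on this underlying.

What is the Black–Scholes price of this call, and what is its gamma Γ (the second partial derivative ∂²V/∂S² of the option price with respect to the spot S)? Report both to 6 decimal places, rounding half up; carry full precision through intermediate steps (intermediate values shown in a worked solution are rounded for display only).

σ√T = 0.2129·√2.8856 = 0.361654
d₁ = (ln(S/K) + (r+σ²/2)T) / (σ√T) = (ln(248.17/284.05) + (0.029+0.2129²/2)·2.8856) / 0.361654 = (-0.135036 + 0.149079) / 0.361654 = 0.038830
d₂ = d₁ − σ√T = 0.038830 − 0.361654 = -0.322824
e^{−rT} = e^{−0.029·2.8856} = 0.919723
N(d₁) = 0.515487,  N(d₂) = 0.373414
Call price V = S·N(d₁) − K·e^{−rT}·N(d₂) = 127.928424 − 97.553478 = 30.374946
φ(d₁) = (1/√(2π))·e^{−d₁²/2} = 0.398642
Γ = φ(d₁) / (S·σ·√T) = 0.004442

price = 30.374946
Γ = 0.004442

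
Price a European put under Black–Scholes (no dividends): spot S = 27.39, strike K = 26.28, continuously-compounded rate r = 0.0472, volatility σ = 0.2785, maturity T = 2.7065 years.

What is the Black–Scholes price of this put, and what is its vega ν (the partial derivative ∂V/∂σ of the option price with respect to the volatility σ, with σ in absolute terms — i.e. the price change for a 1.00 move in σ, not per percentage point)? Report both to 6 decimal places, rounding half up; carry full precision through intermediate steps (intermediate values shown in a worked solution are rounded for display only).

σ√T = 0.2785·√2.7065 = 0.458173
d₁ = (ln(S/K) + (r+σ²/2)T) / (σ√T) = (ln(27.39/26.28) + (0.0472+0.2785²/2)·2.7065) / 0.458173 = (0.041370 + 0.232708) / 0.458173 = 0.598197
d₂ = d₁ − σ√T = 0.598197 − 0.458173 = 0.140025
e^{−rT} = e^{−0.0472·2.7065} = 0.880076
N(−d₁) = 0.274854,  N(−d₂) = 0.444320
Put price V = K·e^{−rT}·N(−d₂) − S·N(−d₁) = 10.276418 − 7.528255 = 2.748163
φ(d₁) = (1/√(2π))·e^{−d₁²/2} = 0.333585
ν = S·φ(d₁)·√T = 15.031493

price = 2.748163
ν = 15.031493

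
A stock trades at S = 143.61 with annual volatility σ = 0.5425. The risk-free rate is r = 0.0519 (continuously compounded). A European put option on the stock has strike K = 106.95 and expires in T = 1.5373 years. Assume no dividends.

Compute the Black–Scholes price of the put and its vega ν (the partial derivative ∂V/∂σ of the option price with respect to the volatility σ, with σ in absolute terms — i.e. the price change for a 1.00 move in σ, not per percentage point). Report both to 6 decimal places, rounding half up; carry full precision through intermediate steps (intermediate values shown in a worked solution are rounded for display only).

price = 14.061479
ν = 47.671968

σ√T = 0.5425·√1.5373 = 0.672634
d₁ = (ln(S/K) + (r+σ²/2)T) / (σ√T) = (ln(143.61/106.95) + (0.0519+0.5425²/2)·1.5373) / 0.672634 = (0.294740 + 0.306004) / 0.672634 = 0.893122
d₂ = d₁ − σ√T = 0.893122 − 0.672634 = 0.220487
e^{−rT} = e^{−0.0519·1.5373} = 0.923314
N(−d₁) = 0.185896,  N(−d₂) = 0.412746
Put price V = K·e^{−rT}·N(−d₂) − S·N(−d₁) = 40.758012 − 26.696532 = 14.061479
φ(d₁) = (1/√(2π))·e^{−d₁²/2} = 0.267731
ν = S·φ(d₁)·√T = 47.671968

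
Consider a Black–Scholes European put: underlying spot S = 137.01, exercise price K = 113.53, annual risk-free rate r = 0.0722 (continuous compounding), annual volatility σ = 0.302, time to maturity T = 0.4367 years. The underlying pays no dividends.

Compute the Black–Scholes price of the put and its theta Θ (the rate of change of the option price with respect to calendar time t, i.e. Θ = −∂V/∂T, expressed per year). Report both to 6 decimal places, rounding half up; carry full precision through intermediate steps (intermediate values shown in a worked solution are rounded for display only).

price = 1.675974
Θ = -4.821518

σ√T = 0.302·√0.4367 = 0.199572
d₁ = (ln(S/K) + (r+σ²/2)T) / (σ√T) = (ln(137.01/113.53) + (0.0722+0.302²/2)·0.4367) / 0.199572 = (0.187987 + 0.051444) / 0.199572 = 1.199725
d₂ = d₁ − σ√T = 1.199725 − 0.199572 = 1.000154
e^{−rT} = e^{−0.0722·0.4367} = 0.968962
N(−d₁) = 0.115123,  N(−d₂) = 0.158618
Put price V = K·e^{−rT}·N(−d₂) − S·N(−d₁) = 17.448987 − 15.773013 = 1.675974
φ(d₁) = (1/√(2π))·e^{−d₁²/2} = 0.194250
Θ = −S·φ(d₁)·σ/(2√T) + r·K·e^{−rT}·N(−d₂) = −6.081335 + 1.259817 = -4.821518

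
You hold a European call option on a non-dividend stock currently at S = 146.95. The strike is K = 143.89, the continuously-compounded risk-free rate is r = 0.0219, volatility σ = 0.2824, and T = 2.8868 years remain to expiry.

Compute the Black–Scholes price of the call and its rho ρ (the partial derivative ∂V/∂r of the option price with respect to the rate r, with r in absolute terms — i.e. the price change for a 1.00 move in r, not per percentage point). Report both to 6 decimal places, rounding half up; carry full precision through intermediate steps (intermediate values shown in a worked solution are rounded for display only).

price = 33.076358
ρ = 184.972941

σ√T = 0.2824·√2.8868 = 0.479814
d₁ = (ln(S/K) + (r+σ²/2)T) / (σ√T) = (ln(146.95/143.89) + (0.0219+0.2824²/2)·2.8868) / 0.479814 = (0.021043 + 0.178332) / 0.479814 = 0.415525
d₂ = d₁ − σ√T = 0.415525 − 0.479814 = -0.064289
e^{−rT} = e^{−0.0219·2.8868} = 0.938736
N(d₁) = 0.661121,  N(d₂) = 0.474370
Call price V = S·N(d₁) − K·e^{−rT}·N(d₂) = 97.151785 − 64.075427 = 33.076358
ρ = K·T·e^{−rT}·N(d₂) = 184.972941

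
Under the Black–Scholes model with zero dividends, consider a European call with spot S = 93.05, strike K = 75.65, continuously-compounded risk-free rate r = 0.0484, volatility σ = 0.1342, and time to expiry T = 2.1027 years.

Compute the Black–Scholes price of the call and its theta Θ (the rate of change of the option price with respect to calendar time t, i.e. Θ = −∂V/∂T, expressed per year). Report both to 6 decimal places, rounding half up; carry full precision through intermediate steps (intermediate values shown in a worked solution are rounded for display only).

price = 25.090871
Θ = -3.497685

σ√T = 0.1342·√2.1027 = 0.194599
d₁ = (ln(S/K) + (r+σ²/2)T) / (σ√T) = (ln(93.05/75.65) + (0.0484+0.1342²/2)·2.1027) / 0.194599 = (0.207020 + 0.120705) / 0.194599 = 1.684100
d₂ = d₁ − σ√T = 1.684100 − 0.194599 = 1.489501
e^{−rT} = e^{−0.0484·2.1027} = 0.903237
N(d₁) = 0.953919,  N(d₂) = 0.931822
Call price V = S·N(d₁) − K·e^{−rT}·N(d₂) = 88.762149 − 63.671278 = 25.090871
φ(d₁) = (1/√(2π))·e^{−d₁²/2} = 0.096614
Θ = −S·φ(d₁)·σ/(2√T) − r·K·e^{−rT}·N(d₂) = −0.415996 − 3.081690 = -3.497685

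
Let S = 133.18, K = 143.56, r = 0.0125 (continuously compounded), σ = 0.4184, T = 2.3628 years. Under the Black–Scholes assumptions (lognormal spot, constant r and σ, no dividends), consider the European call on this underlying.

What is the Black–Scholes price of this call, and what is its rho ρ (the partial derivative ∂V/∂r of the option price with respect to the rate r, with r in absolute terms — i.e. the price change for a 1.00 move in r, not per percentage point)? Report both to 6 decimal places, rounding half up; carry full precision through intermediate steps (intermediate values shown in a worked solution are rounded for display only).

price = 31.355093
ρ = 114.410735

σ√T = 0.4184·√2.3628 = 0.643139
d₁ = (ln(S/K) + (r+σ²/2)T) / (σ√T) = (ln(133.18/143.56) + (0.0125+0.4184²/2)·2.3628) / 0.643139 = (-0.075051 + 0.236349) / 0.643139 = 0.250797
d₂ = d₁ − σ√T = 0.250797 − 0.643139 = -0.392342
e^{−rT} = e^{−0.0125·2.3628} = 0.970897
N(d₁) = 0.599015,  N(d₂) = 0.347403
Call price V = S·N(d₁) − K·e^{−rT}·N(d₂) = 79.776768 − 48.421676 = 31.355093
ρ = K·T·e^{−rT}·N(d₂) = 114.410735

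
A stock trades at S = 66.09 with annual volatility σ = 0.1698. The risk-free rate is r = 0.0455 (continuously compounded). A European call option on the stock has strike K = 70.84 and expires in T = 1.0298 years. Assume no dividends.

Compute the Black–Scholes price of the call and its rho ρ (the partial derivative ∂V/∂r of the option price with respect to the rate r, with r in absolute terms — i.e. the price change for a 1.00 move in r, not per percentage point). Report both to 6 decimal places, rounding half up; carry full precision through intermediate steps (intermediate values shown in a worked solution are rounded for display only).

σ√T = 0.1698·√1.0298 = 0.172311
d₁ = (ln(S/K) + (r+σ²/2)T) / (σ√T) = (ln(66.09/70.84) + (0.0455+0.1698²/2)·1.0298) / 0.172311 = (-0.069406 + 0.061702) / 0.172311 = -0.044715
d₂ = d₁ − σ√T = -0.044715 − 0.172311 = -0.217026
e^{−rT} = e^{−0.0455·1.0298} = 0.954225
N(d₁) = 0.482167,  N(d₂) = 0.414094
Call price V = S·N(d₁) − K·e^{−rT}·N(d₂) = 31.866442 − 27.991633 = 3.874809
ρ = K·T·e^{−rT}·N(d₂) = 28.825784

price = 3.874809
ρ = 28.825784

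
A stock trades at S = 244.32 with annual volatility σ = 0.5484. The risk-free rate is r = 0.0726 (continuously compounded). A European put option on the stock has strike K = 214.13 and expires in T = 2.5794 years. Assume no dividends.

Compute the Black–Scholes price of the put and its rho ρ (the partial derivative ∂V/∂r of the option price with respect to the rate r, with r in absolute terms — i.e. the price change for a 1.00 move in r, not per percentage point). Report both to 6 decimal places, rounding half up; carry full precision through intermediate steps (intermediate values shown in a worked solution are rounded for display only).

price = 42.735102
ρ = -243.240725

σ√T = 0.5484·√2.5794 = 0.880758
d₁ = (ln(S/K) + (r+σ²/2)T) / (σ√T) = (ln(244.32/214.13) + (0.0726+0.5484²/2)·2.5794) / 0.880758 = (0.131896 + 0.575132) / 0.880758 = 0.802749
d₂ = d₁ − σ√T = 0.802749 − 0.880758 = -0.078010
e^{−rT} = e^{−0.0726·2.5794} = 0.829224
N(−d₁) = 0.211060,  N(−d₂) = 0.531090
Put price V = K·e^{−rT}·N(−d₂) − S·N(−d₁) = 94.301281 − 51.566180 = 42.735102
ρ = −K·T·e^{−rT}·N(−d₂) = -243.240725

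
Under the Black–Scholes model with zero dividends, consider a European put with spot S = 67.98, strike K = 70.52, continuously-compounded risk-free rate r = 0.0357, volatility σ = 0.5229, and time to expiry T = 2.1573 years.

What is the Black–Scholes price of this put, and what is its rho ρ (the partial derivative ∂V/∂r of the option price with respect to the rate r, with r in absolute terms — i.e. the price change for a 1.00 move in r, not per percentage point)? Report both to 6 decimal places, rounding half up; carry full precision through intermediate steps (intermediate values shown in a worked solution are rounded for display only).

price = 18.608773
ρ = -88.720288

σ√T = 0.5229·√2.1573 = 0.768022
d₁ = (ln(S/K) + (r+σ²/2)T) / (σ√T) = (ln(67.98/70.52) + (0.0357+0.5229²/2)·2.1573) / 0.768022 = (-0.036683 + 0.371945) / 0.768022 = 0.436526
d₂ = d₁ − σ√T = 0.436526 − 0.768022 = -0.331496
e^{−rT} = e^{−0.0357·2.1573} = 0.925875
N(−d₁) = 0.331227,  N(−d₂) = 0.629865
Put price V = K·e^{−rT}·N(−d₂) − S·N(−d₁) = 41.125614 − 22.516842 = 18.608773
ρ = −K·T·e^{−rT}·N(−d₂) = -88.720288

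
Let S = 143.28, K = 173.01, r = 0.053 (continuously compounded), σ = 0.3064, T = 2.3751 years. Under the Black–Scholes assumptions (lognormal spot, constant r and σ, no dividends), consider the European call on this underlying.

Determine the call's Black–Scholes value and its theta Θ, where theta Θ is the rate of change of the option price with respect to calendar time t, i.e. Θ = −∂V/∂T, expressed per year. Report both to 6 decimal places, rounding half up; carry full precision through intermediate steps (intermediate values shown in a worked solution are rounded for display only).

σ√T = 0.3064·√2.3751 = 0.472204
d₁ = (ln(S/K) + (r+σ²/2)T) / (σ√T) = (ln(143.28/173.01) + (0.053+0.3064²/2)·2.3751) / 0.472204 = (-0.188549 + 0.237369) / 0.472204 = 0.103387
d₂ = d₁ − σ√T = 0.103387 − 0.472204 = -0.368817
e^{−rT} = e^{−0.053·2.3751} = 0.881720
N(d₁) = 0.541172,  N(d₂) = 0.356132
Call price V = S·N(d₁) − K·e^{−rT}·N(d₂) = 77.539165 − 54.326705 = 23.212459
φ(d₁) = (1/√(2π))·e^{−d₁²/2} = 0.396816
Θ = −S·φ(d₁)·σ/(2√T) − r·K·e^{−rT}·N(d₂) = −5.651873 − 2.879315 = -8.531188

price = 23.212459
Θ = -8.531188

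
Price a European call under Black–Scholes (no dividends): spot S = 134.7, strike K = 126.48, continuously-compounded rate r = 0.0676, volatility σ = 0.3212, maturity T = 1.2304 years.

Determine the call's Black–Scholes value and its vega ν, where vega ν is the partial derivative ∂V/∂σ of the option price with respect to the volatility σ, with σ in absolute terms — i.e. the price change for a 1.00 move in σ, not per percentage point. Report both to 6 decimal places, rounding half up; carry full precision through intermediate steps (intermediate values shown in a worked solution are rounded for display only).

σ√T = 0.3212·√1.2304 = 0.356286
d₁ = (ln(S/K) + (r+σ²/2)T) / (σ√T) = (ln(134.7/126.48) + (0.0676+0.3212²/2)·1.2304) / 0.356286 = (0.062966 + 0.146645) / 0.356286 = 0.588322
d₂ = d₁ − σ√T = 0.588322 − 0.356286 = 0.232036
e^{−rT} = e^{−0.0676·1.2304} = 0.920190
N(d₁) = 0.721842,  N(d₂) = 0.591745
Call price V = S·N(d₁) − K·e^{−rT}·N(d₂) = 97.232093 − 68.870607 = 28.361486
φ(d₁) = (1/√(2π))·e^{−d₁²/2} = 0.335545
ν = S·φ(d₁)·√T = 50.135031

price = 28.361486
ν = 50.135031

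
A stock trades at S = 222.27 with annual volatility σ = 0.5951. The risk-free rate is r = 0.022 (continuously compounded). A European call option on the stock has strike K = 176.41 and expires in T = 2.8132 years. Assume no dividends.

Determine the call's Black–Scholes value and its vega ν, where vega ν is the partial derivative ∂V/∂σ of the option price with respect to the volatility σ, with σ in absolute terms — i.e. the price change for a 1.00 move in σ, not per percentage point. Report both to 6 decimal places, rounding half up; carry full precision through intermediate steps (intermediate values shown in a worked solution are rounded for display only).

price = 105.293482
ν = 108.637639

σ√T = 0.5951·√2.8132 = 0.998137
d₁ = (ln(S/K) + (r+σ²/2)T) / (σ√T) = (ln(222.27/176.41) + (0.022+0.5951²/2)·2.8132) / 0.998137 = (0.231082 + 0.560029) / 0.998137 = 0.792588
d₂ = d₁ − σ√T = 0.792588 − 0.998137 = -0.205549
e^{−rT} = e^{−0.022·2.8132} = 0.939986
N(d₁) = 0.785991,  N(d₂) = 0.418571
Call price V = S·N(d₁) − K·e^{−rT}·N(d₂) = 174.702218 − 69.408736 = 105.293482
φ(d₁) = (1/√(2π))·e^{−d₁²/2} = 0.291406
ν = S·φ(d₁)·√T = 108.637639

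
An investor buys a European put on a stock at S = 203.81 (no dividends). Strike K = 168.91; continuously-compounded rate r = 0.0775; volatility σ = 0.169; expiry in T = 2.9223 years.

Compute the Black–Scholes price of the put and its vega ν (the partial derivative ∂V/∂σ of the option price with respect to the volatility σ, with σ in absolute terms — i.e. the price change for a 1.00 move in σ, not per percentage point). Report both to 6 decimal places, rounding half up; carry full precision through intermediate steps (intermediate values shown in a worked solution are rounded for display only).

σ√T = 0.169·√2.9223 = 0.288901
d₁ = (ln(S/K) + (r+σ²/2)T) / (σ√T) = (ln(203.81/168.91) + (0.0775+0.169²/2)·2.9223) / 0.288901 = (0.187822 + 0.268210) / 0.288901 = 1.578507
d₂ = d₁ − σ√T = 1.578507 − 0.288901 = 1.289606
e^{−rT} = e^{−0.0775·2.9223} = 0.797337
N(−d₁) = 0.057225,  N(−d₂) = 0.098594
Put price V = K·e^{−rT}·N(−d₂) − S·N(−d₁) = 13.278423 − 11.662944 = 1.615479
φ(d₁) = (1/√(2π))·e^{−d₁²/2} = 0.114775
ν = S·φ(d₁)·√T = 39.988542

price = 1.615479
ν = 39.988542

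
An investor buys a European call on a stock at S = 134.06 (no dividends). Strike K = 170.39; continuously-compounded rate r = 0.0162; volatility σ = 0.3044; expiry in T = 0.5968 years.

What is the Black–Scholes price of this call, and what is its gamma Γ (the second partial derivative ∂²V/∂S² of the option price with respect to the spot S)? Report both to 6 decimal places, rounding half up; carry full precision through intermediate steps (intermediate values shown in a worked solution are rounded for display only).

price = 3.055345
Γ = 0.008735

σ√T = 0.3044·√0.5968 = 0.235158
d₁ = (ln(S/K) + (r+σ²/2)T) / (σ√T) = (ln(134.06/170.39) + (0.0162+0.3044²/2)·0.5968) / 0.235158 = (-0.239802 + 0.037318) / 0.235158 = -0.861060
d₂ = d₁ − σ√T = -0.861060 − 0.235158 = -1.096217
e^{−rT} = e^{−0.0162·0.5968} = 0.990378
N(d₁) = 0.194603,  N(d₂) = 0.136492
Call price V = S·N(d₁) − K·e^{−rT}·N(d₂) = 26.088421 − 23.033077 = 3.055345
φ(d₁) = (1/√(2π))·e^{−d₁²/2} = 0.275367
Γ = φ(d₁) / (S·σ·√T) = 0.008735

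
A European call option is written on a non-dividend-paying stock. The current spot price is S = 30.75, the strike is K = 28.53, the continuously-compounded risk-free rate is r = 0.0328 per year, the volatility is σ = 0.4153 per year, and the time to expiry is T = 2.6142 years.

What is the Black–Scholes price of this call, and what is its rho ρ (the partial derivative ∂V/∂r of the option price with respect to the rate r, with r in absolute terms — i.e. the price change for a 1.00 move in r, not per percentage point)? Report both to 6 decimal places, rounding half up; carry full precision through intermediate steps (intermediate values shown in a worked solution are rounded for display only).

σ√T = 0.4153·√2.6142 = 0.671477
d₁ = (ln(S/K) + (r+σ²/2)T) / (σ√T) = (ln(30.75/28.53) + (0.0328+0.4153²/2)·2.6142) / 0.671477 = (0.074934 + 0.311187) / 0.671477 = 0.575031
d₂ = d₁ − σ√T = 0.575031 − 0.671477 = -0.096446
e^{−rT} = e^{−0.0328·2.6142} = 0.917828
N(d₁) = 0.717365,  N(d₂) = 0.461583
Call price V = S·N(d₁) − K·e^{−rT}·N(d₂) = 22.058972 − 12.086842 = 9.972130
ρ = K·T·e^{−rT}·N(d₂) = 31.597422

price = 9.972130
ρ = 31.597422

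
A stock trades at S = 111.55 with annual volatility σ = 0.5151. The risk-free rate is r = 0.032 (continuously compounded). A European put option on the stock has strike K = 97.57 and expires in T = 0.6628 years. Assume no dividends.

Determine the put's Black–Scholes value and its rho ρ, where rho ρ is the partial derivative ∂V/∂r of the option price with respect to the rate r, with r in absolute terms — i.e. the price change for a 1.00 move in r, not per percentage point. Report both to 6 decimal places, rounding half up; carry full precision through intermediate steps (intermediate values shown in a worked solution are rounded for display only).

price = 10.324818
ρ = -27.626921

σ√T = 0.5151·√0.6628 = 0.419356
d₁ = (ln(S/K) + (r+σ²/2)T) / (σ√T) = (ln(111.55/97.57) + (0.032+0.5151²/2)·0.6628) / 0.419356 = (0.133903 + 0.109139) / 0.419356 = 0.579561
d₂ = d₁ − σ√T = 0.579561 − 0.419356 = 0.160205
e^{−rT} = e^{−0.032·0.6628} = 0.979014
N(−d₁) = 0.281106,  N(−d₂) = 0.436360
Put price V = K·e^{−rT}·N(−d₂) − S·N(−d₁) = 41.682137 − 31.357319 = 10.324818
ρ = −K·T·e^{−rT}·N(−d₂) = -27.626921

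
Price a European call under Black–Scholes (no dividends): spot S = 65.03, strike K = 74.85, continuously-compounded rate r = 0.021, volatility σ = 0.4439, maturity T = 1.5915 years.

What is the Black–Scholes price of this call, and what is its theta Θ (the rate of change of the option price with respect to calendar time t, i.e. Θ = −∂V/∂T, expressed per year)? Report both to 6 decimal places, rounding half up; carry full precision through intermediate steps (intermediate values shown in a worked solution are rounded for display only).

price = 11.741594
Θ = -5.030876

σ√T = 0.4439·√1.5915 = 0.560001
d₁ = (ln(S/K) + (r+σ²/2)T) / (σ√T) = (ln(65.03/74.85) + (0.021+0.4439²/2)·1.5915) / 0.560001 = (-0.140637 + 0.190222) / 0.560001 = 0.088543
d₂ = d₁ − σ√T = 0.088543 − 0.560001 = -0.471457
e^{−rT} = e^{−0.021·1.5915} = 0.967131
N(d₁) = 0.535278,  N(d₂) = 0.318657
Call price V = S·N(d₁) − K·e^{−rT}·N(d₂) = 34.809105 − 23.067512 = 11.741594
φ(d₁) = (1/√(2π))·e^{−d₁²/2} = 0.397381
Θ = −S·φ(d₁)·σ/(2√T) − r·K·e^{−rT}·N(d₂) = −4.546458 − 0.484418 = -5.030876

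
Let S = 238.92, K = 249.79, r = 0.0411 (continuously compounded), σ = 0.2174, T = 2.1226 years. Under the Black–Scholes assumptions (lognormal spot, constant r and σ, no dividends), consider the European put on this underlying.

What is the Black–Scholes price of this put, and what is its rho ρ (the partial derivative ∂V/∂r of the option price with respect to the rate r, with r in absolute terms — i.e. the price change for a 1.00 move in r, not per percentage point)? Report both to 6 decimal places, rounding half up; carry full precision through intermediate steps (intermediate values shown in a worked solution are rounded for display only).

price = 24.701201
ρ = -247.491510

σ√T = 0.2174·√2.1226 = 0.316733
d₁ = (ln(S/K) + (r+σ²/2)T) / (σ√T) = (ln(238.92/249.79) + (0.0411+0.2174²/2)·2.1226) / 0.316733 = (-0.044492 + 0.137399) / 0.316733 = 0.293329
d₂ = d₁ − σ√T = 0.293329 − 0.316733 = -0.023404
e^{−rT} = e^{−0.0411·2.1226} = 0.916458
N(−d₁) = 0.384635,  N(−d₂) = 0.509336
Put price V = K·e^{−rT}·N(−d₂) − S·N(−d₁) = 116.598280 − 91.897079 = 24.701201
ρ = −K·T·e^{−rT}·N(−d₂) = -247.491510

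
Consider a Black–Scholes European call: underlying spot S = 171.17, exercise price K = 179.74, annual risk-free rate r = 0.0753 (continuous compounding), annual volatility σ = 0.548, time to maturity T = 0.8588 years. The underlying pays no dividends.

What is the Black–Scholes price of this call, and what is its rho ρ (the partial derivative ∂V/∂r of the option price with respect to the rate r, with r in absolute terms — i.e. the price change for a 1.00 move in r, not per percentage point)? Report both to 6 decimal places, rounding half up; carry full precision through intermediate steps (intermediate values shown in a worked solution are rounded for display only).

σ√T = 0.548·√0.8588 = 0.507840
d₁ = (ln(S/K) + (r+σ²/2)T) / (σ√T) = (ln(171.17/179.74) + (0.0753+0.548²/2)·0.8588) / 0.507840 = (-0.048854 + 0.193618) / 0.507840 = 0.285059
d₂ = d₁ − σ√T = 0.285059 − 0.507840 = -0.222781
e^{−rT} = e^{−0.0753·0.8588} = 0.937379
N(d₁) = 0.612200,  N(d₂) = 0.411853
Call price V = S·N(d₁) − K·e^{−rT}·N(d₂) = 104.790336 − 69.390837 = 35.399499
ρ = K·T·e^{−rT}·N(d₂) = 59.592851

price = 35.399499
ρ = 59.592851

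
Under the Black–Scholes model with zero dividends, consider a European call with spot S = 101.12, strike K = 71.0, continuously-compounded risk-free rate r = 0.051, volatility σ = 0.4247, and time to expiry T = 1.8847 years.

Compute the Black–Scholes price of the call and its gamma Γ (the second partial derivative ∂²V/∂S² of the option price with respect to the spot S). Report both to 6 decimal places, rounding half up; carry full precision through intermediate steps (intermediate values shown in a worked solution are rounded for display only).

price = 42.432537
Γ = 0.003846

σ√T = 0.4247·√1.8847 = 0.583047
d₁ = (ln(S/K) + (r+σ²/2)T) / (σ√T) = (ln(101.12/71.0) + (0.051+0.4247²/2)·1.8847) / 0.583047 = (0.353628 + 0.266091) / 0.583047 = 1.062898
d₂ = d₁ − σ√T = 1.062898 − 0.583047 = 0.479852
e^{−rT} = e^{−0.051·1.8847} = 0.908355
N(d₁) = 0.856086,  N(d₂) = 0.684334
Call price V = S·N(d₁) − K·e^{−rT}·N(d₂) = 86.567417 − 44.134880 = 42.432537
φ(d₁) = (1/√(2π))·e^{−d₁²/2} = 0.226771
Γ = φ(d₁) / (S·σ·√T) = 0.003846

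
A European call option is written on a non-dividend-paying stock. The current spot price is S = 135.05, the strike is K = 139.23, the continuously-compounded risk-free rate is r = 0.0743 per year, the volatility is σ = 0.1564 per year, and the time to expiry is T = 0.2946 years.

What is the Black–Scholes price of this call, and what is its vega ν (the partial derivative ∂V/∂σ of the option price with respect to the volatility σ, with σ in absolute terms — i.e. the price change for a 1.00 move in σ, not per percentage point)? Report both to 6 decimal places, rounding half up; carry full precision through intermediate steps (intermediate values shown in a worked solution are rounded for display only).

σ√T = 0.1564·√0.2946 = 0.084889
d₁ = (ln(S/K) + (r+σ²/2)T) / (σ√T) = (ln(135.05/139.23) + (0.0743+0.1564²/2)·0.2946) / 0.084889 = (-0.030482 + 0.025492) / 0.084889 = -0.058786
d₂ = d₁ − σ√T = -0.058786 − 0.084889 = -0.143675
e^{−rT} = e^{−0.0743·0.2946} = 0.978349
N(d₁) = 0.476561,  N(d₂) = 0.442879
Call price V = S·N(d₁) − K·e^{−rT}·N(d₂) = 64.359615 − 60.326936 = 4.032678
φ(d₁) = (1/√(2π))·e^{−d₁²/2} = 0.398254
ν = S·φ(d₁)·√T = 29.192455

price = 4.032678
ν = 29.192455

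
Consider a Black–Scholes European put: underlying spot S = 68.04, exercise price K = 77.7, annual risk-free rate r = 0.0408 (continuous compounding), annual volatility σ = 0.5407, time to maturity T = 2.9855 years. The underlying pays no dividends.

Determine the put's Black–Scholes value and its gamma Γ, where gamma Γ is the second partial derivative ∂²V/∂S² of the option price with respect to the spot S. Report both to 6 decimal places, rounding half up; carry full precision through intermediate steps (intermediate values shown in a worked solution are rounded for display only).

price = 24.977446
Γ = 0.005658

σ√T = 0.5407·√2.9855 = 0.934254
d₁ = (ln(S/K) + (r+σ²/2)T) / (σ√T) = (ln(68.04/77.7) + (0.0408+0.5407²/2)·2.9855) / 0.934254 = (-0.132759 + 0.558224) / 0.934254 = 0.455405
d₂ = d₁ − σ√T = 0.455405 − 0.934254 = -0.478849
e^{−rT} = e^{−0.0408·2.9855} = 0.885318
N(−d₁) = 0.324409,  N(−d₂) = 0.683977
Put price V = K·e^{−rT}·N(−d₂) − S·N(−d₁) = 47.050226 − 22.072780 = 24.977446
φ(d₁) = (1/√(2π))·e^{−d₁²/2} = 0.359646
Γ = φ(d₁) / (S·σ·√T) = 0.005658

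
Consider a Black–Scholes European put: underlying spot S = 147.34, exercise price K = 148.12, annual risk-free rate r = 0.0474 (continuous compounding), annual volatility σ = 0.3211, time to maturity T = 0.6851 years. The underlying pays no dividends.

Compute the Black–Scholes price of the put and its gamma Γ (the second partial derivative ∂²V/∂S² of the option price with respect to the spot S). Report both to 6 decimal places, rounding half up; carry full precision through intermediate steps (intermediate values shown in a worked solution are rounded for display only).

price = 13.471131
Γ = 0.009910

σ√T = 0.3211·√0.6851 = 0.265777
d₁ = (ln(S/K) + (r+σ²/2)T) / (σ√T) = (ln(147.34/148.12) + (0.0474+0.3211²/2)·0.6851) / 0.265777 = (-0.005280 + 0.067792) / 0.265777 = 0.235207
d₂ = d₁ − σ√T = 0.235207 − 0.265777 = -0.030570
e^{−rT} = e^{−0.0474·0.6851} = 0.968048
N(−d₁) = 0.407024,  N(−d₂) = 0.512194
Put price V = K·e^{−rT}·N(−d₂) − S·N(−d₁) = 73.442070 − 59.970939 = 13.471131
φ(d₁) = (1/√(2π))·e^{−d₁²/2} = 0.388058
Γ = φ(d₁) / (S·σ·√T) = 0.009910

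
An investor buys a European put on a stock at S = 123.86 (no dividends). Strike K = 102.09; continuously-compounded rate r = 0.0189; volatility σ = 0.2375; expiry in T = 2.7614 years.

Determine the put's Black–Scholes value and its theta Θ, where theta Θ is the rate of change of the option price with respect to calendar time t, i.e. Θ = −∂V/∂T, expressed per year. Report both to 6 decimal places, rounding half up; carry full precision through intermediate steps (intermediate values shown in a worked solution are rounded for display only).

price = 6.961160
Θ = -1.909760

σ√T = 0.2375·√2.7614 = 0.394665
d₁ = (ln(S/K) + (r+σ²/2)T) / (σ√T) = (ln(123.86/102.09) + (0.0189+0.2375²/2)·2.7614) / 0.394665 = (0.193297 + 0.130071) / 0.394665 = 0.819348
d₂ = d₁ − σ√T = 0.819348 − 0.394665 = 0.424683
e^{−rT} = e^{−0.0189·2.7614} = 0.949148
N(−d₁) = 0.206294,  N(−d₂) = 0.335534
Put price V = K·e^{−rT}·N(−d₂) − S·N(−d₁) = 32.512732 − 25.551572 = 6.961160
φ(d₁) = (1/√(2π))·e^{−d₁²/2} = 0.285189
Θ = −S·φ(d₁)·σ/(2√T) + r·K·e^{−rT}·N(−d₂) = −2.524250 + 0.614491 = -1.909760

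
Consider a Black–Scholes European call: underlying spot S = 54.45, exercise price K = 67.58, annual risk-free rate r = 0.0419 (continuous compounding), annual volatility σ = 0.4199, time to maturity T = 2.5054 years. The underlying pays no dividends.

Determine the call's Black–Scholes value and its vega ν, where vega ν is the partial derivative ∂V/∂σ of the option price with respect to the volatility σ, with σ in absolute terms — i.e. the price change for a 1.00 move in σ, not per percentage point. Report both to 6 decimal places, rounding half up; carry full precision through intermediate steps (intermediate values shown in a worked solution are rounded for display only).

price = 12.012138
ν = 33.917056

σ√T = 0.4199·√2.5054 = 0.664637
d₁ = (ln(S/K) + (r+σ²/2)T) / (σ√T) = (ln(54.45/67.58) + (0.0419+0.4199²/2)·2.5054) / 0.664637 = (-0.216029 + 0.325847) / 0.664637 = 0.165230
d₂ = d₁ − σ√T = 0.165230 − 0.664637 = -0.499407
e^{−rT} = e^{−0.0419·2.5054} = 0.900346
N(d₁) = 0.565619,  N(d₂) = 0.308746
Call price V = S·N(d₁) − K·e^{−rT}·N(d₂) = 30.797933 − 18.785795 = 12.012138
φ(d₁) = (1/√(2π))·e^{−d₁²/2} = 0.393534
ν = S·φ(d₁)·√T = 33.917056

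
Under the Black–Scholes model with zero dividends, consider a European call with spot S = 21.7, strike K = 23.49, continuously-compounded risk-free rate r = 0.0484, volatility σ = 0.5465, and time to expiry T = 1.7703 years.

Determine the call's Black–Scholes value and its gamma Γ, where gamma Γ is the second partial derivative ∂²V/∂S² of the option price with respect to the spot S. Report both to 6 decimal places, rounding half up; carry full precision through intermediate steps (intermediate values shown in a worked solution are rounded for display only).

price = 6.208809
Γ = 0.023590

σ√T = 0.5465·√1.7703 = 0.727133
d₁ = (ln(S/K) + (r+σ²/2)T) / (σ√T) = (ln(21.7/23.49) + (0.0484+0.5465²/2)·1.7703) / 0.727133 = (-0.079263 + 0.350043) / 0.727133 = 0.372395
d₂ = d₁ − σ√T = 0.372395 − 0.727133 = -0.354737
e^{−rT} = e^{−0.0484·1.7703} = 0.917886
N(d₁) = 0.645201,  N(d₂) = 0.361393
Call price V = S·N(d₁) − K·e^{−rT}·N(d₂) = 14.000857 − 7.792048 = 6.208809
φ(d₁) = (1/√(2π))·e^{−d₁²/2} = 0.372217
Γ = φ(d₁) / (S·σ·√T) = 0.023590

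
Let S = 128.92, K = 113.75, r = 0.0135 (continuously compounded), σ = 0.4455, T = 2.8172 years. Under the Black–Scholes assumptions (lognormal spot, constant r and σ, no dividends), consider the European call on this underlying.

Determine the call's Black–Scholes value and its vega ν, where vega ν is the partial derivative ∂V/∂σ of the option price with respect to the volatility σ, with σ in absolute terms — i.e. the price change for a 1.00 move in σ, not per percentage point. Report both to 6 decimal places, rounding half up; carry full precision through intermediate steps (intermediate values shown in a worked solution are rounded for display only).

σ√T = 0.4455·√2.8172 = 0.747750
d₁ = (ln(S/K) + (r+σ²/2)T) / (σ√T) = (ln(128.92/113.75) + (0.0135+0.4455²/2)·2.8172) / 0.747750 = (0.125189 + 0.317597) / 0.747750 = 0.592158
d₂ = d₁ − σ√T = 0.592158 − 0.747750 = -0.155592
e^{−rT} = e^{−0.0135·2.8172} = 0.962682
N(d₁) = 0.723128,  N(d₂) = 0.438177
Call price V = S·N(d₁) − K·e^{−rT}·N(d₂) = 93.225618 − 47.982636 = 45.242982
φ(d₁) = (1/√(2π))·e^{−d₁²/2} = 0.334786
ν = S·φ(d₁)·√T = 72.442969

price = 45.242982
ν = 72.442969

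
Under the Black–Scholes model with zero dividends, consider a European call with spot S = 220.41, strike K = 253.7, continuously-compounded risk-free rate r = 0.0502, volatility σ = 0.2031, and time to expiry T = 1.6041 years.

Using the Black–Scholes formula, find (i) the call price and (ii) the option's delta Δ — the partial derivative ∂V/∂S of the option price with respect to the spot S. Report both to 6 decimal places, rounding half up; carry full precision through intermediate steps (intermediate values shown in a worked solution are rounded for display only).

σ√T = 0.2031·√1.6041 = 0.257232
d₁ = (ln(S/K) + (r+σ²/2)T) / (σ√T) = (ln(220.41/253.7) + (0.0502+0.2031²/2)·1.6041) / 0.257232 = (-0.140663 + 0.113610) / 0.257232 = -0.105169
d₂ = d₁ − σ√T = -0.105169 − 0.257232 = -0.362402
e^{−rT} = e^{−0.0502·1.6041} = 0.922631
N(d₁) = 0.458121,  N(d₂) = 0.358526
Call price V = S·N(d₁) − K·e^{−rT}·N(d₂) = 100.974392 − 83.920707 = 17.053685
Δ = N(d₁) = 0.458121

price = 17.053685
Δ = 0.458121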